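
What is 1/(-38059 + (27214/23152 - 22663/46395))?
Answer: -537068520/20439921852803 ≈ -2.6275e-5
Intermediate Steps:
1/(-38059 + (27214/23152 - 22663/46395)) = 1/(-38059 + (27214*(1/23152) - 22663*1/46395)) = 1/(-38059 + (13607/11576 - 22663/46395)) = 1/(-38059 + 368949877/537068520) = 1/(-20439921852803/537068520) = -537068520/20439921852803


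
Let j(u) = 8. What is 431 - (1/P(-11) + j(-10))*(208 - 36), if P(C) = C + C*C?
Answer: -52061/55 ≈ -946.56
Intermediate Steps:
P(C) = C + C²
431 - (1/P(-11) + j(-10))*(208 - 36) = 431 - (1/(-11*(1 - 11)) + 8)*(208 - 36) = 431 - (1/(-11*(-10)) + 8)*172 = 431 - (1/110 + 8)*172 = 431 - 881*172/110 = 431 - 1*75766/55 = 431 - 75766/55 = -52061/55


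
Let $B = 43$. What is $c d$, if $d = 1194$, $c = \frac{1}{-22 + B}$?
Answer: $\frac{398}{7} \approx 56.857$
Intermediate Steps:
$c = \frac{1}{21}$ ($c = \frac{1}{-22 + 43} = \frac{1}{21} \approx 0.047619$)
$c d = \frac{1}{21} \cdot 1194 = \frac{398}{7}$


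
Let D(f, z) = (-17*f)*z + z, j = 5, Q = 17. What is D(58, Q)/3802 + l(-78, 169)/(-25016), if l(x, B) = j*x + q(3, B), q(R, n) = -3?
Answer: -208699367/47555416 ≈ -4.3885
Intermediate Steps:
l(x, B) = -3 + 5*x (l(x, B) = 5*x - 3 = -3 + 5*x)
D(f, z) = z - 17*f*z (D(f, z) = -17*f*z + z = z - 17*f*z)
D(58, Q)/3802 + l(-78, 169)/(-25016) = (17*(1 - 17*58))/3802 + (-3 + 5*(-78))/(-25016) = (17*(1 - 986))*(1/3802) + (-3 - 390)*(-1/25016) = (17*(-985))*(1/3802) - 393*(-1/25016) = -16745*1/3802 + 393/25016 = -16745/3802 + 393/25016 = -208699367/47555416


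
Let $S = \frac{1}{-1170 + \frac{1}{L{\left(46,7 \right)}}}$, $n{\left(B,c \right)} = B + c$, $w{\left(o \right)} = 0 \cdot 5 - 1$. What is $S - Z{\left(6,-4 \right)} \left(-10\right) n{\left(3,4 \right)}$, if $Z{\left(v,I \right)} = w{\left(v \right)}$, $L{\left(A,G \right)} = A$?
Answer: $- \frac{3767376}{53819} \approx -70.001$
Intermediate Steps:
$w{\left(o \right)} = -1$ ($w{\left(o \right)} = 0 - 1 = -1$)
$Z{\left(v,I \right)} = -1$
$S = - \frac{46}{53819}$ ($S = \frac{1}{-1170 + \frac{1}{46}} = \frac{1}{- \frac{53819}{46}} = - \frac{46}{53819} \approx -0.00085472$)
$S - Z{\left(6,-4 \right)} \left(-10\right) n{\left(3,4 \right)} = - \frac{46}{53819} - \left(-1\right) \left(-10\right) \left(3 + 4\right) = - \frac{46}{53819} - 10 \cdot 7 = - \frac{46}{53819} - 70 = - \frac{3767376}{53819}$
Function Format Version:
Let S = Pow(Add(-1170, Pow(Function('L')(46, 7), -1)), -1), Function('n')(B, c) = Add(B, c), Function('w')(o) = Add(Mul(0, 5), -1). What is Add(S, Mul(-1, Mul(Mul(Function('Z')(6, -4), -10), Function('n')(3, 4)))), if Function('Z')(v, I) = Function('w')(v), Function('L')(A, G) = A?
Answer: Rational(-3767376, 53819) ≈ -70.001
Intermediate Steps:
Function('w')(o) = -1 (Function('w')(o) = Add(0, -1) = -1)
Function('Z')(v, I) = -1
S = Rational(-46, 53819) (S = Pow(Add(-1170, Pow(46, -1)), -1) = Pow(Add(-1170, Rational(1, 46)), -1) = Pow(Rational(-53819, 46), -1) = Rational(-46, 53819) ≈ -0.00085472)
Add(S, Mul(-1, Mul(Mul(Function('Z')(6, -4), -10), Function('n')(3, 4)))) = Add(Rational(-46, 53819), Mul(-1, Mul(Mul(-1, -10), Add(3, 4)))) = Add(Rational(-46, 53819), Mul(-1, Mul(10, 7))) = Add(Rational(-46, 53819), Mul(-1, 70)) = Add(Rational(-46, 53819), -70) = Rational(-3767376, 53819)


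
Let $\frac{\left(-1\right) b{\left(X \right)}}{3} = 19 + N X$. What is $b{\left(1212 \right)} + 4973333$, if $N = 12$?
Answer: $4929644$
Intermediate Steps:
$b{\left(X \right)} = -57 - 36 X$ ($b{\left(X \right)} = - 3 \left(19 + 12 X\right) = -57 - 36 X$)
$b{\left(1212 \right)} + 4973333 = \left(-57 - 43632\right) + 4973333 = -43689 + 4973333 = 4929644$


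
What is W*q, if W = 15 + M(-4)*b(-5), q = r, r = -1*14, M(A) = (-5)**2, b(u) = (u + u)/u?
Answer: -910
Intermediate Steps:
b(u) = 2 (b(u) = (2*u)/u = 2)
M(A) = 25
r = -14
q = -14
W = 65 (W = 15 + 25*2 = 15 + 50 = 65)
W*q = 65*(-14) = -910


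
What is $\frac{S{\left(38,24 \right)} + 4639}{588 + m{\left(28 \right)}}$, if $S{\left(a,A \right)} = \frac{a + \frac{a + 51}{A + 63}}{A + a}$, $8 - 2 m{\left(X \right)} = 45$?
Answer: $\frac{25026161}{3071883} \approx 8.1469$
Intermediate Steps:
$m{\left(X \right)} = - \frac{37}{2}$ ($m{\left(X \right)} = 4 - \frac{45}{2} = - \frac{37}{2}$)
$S{\left(a,A \right)} = \frac{a + \frac{51 + a}{63 + A}}{A + a}$
$\frac{S{\left(38,24 \right)} + 4639}{588 + m{\left(28 \right)}} = \frac{\frac{51 + 64 \cdot 38 + 24 \cdot 38}{24^{2} + 63 \cdot 24 + 63 \cdot 38 + 24 \cdot 38} + 4639}{588 - \frac{37}{2}} = \frac{\frac{51 + 2432 + 912}{576 + 1512 + 2394 + 912} + 4639}{\frac{1139}{2}} = \left(\frac{1}{5394} \cdot 3395 + 4639\right) \frac{2}{1139} = \left(\frac{3395}{5394} + 4639\right) \frac{2}{1139} = \frac{25026161}{5394} \cdot \frac{2}{1139} = \frac{25026161}{3071883}$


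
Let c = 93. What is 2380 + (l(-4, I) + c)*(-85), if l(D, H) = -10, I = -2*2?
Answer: -4675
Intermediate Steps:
I = -4
2380 + (l(-4, I) + c)*(-85) = 2380 + (-10 + 93)*(-85) = 2380 + 83*(-85) = 2380 - 7055 = -4675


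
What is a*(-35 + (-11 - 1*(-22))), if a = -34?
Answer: 816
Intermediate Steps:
a*(-35 + (-11 - 1*(-22))) = -34*(-35 + (-11 - 1*(-22))) = -34*(-35 + (-11 + 22)) = -34*(-35 + 11) = -34*(-24) = 816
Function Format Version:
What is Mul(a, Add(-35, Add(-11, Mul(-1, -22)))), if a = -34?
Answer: 816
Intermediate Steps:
Mul(a, Add(-35, Add(-11, Mul(-1, -22)))) = Mul(-34, Add(-35, Add(-11, Mul(-1, -22)))) = Mul(-34, Add(-35, Add(-11, 22))) = Mul(-34, Add(-35, 11)) = Mul(-34, -24) = 816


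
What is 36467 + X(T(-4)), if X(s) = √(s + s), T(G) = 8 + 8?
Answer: 36467 + 4*√2 ≈ 36473.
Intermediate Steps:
T(G) = 16
X(s) = √2*√s (X(s) = √(2*s) = √2*√s)
36467 + X(T(-4)) = 36467 + √2*√16 = 36467 + √2*4 = 36467 + 4*√2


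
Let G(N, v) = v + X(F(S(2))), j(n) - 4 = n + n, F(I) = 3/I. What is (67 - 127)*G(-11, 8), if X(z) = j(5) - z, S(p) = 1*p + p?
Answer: -1275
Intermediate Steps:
S(p) = 2*p (S(p) = p + p = 2*p)
j(n) = 4 + 2*n (j(n) = 4 + (n + n) = 4 + 2*n)
X(z) = 14 - z (X(z) = (4 + 2*5) - z = (4 + 10) - z = 14 - z)
G(N, v) = 53/4 + v (G(N, v) = v + (14 - 3/(2*2)) = v + (14 - 3/4) = v + (14 - 1*¾) = v + (14 - ¾) = v + 53/4 = 53/4 + v)
(67 - 127)*G(-11, 8) = (67 - 127)*(53/4 + 8) = -60*85/4 = -1275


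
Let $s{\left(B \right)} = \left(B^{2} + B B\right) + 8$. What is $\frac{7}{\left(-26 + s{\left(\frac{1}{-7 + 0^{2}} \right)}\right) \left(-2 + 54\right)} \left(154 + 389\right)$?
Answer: $- \frac{186249}{45760} \approx -4.0701$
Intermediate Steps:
$s{\left(B \right)} = 8 + 2 B^{2}$ ($s{\left(B \right)} = \left(B^{2} + B^{2}\right) + 8 = 2 B^{2} + 8 = 8 + 2 B^{2}$)
$\frac{7}{\left(-26 + s{\left(\frac{1}{-7 + 0^{2}} \right)}\right) \left(-2 + 54\right)} \left(154 + 389\right) = \frac{7}{\left(-26 + \left(8 + 2 \left(\frac{1}{-7 + 0^{2}}\right)^{2}\right)\right) \left(-2 + 54\right)} \left(154 + 389\right) = \frac{7}{\left(-26 + \left(8 + 2 \left(\frac{1}{-7 + 0}\right)^{2}\right)\right) 52} \cdot 543 = \frac{7}{\left(-26 + \left(8 + 2 \left(\frac{1}{-7}\right)^{2}\right)\right) 52} \cdot 543 = \frac{7}{\left(-26 + \left(8 + 2 \left(- \frac{1}{7}\right)^{2}\right)\right) 52} \cdot 543 = \frac{7}{\left(-26 + \left(8 + 2 \cdot \frac{1}{49}\right)\right) 52} \cdot 543 = \frac{7}{\left(-26 + \left(8 + \frac{2}{49}\right)\right) 52} \cdot 543 = \frac{7}{\left(-26 + \frac{394}{49}\right) 52} \cdot 543 = \frac{7}{\left(- \frac{880}{49}\right) 52} \cdot 543 = \frac{7}{- \frac{45760}{49}} \cdot 543 = 7 \left(- \frac{49}{45760}\right) 543 = \left(- \frac{343}{45760}\right) 543 = - \frac{186249}{45760}$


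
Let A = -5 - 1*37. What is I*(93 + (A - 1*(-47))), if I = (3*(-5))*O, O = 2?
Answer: -2940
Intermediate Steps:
A = -42 (A = -5 - 37 = -42)
I = -30 (I = (3*(-5))*2 = -15*2 = -30)
I*(93 + (A - 1*(-47))) = -30*(93 + (-42 - 1*(-47))) = -30*(93 + (-42 + 47)) = -30*(93 + 5) = -30*98 = -2940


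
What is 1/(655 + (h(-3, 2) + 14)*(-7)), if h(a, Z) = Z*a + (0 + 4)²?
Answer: 1/487 ≈ 0.0020534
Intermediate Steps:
h(a, Z) = 16 + Z*a (h(a, Z) = Z*a + 4² = Z*a + 16 = 16 + Z*a)
1/(655 + (h(-3, 2) + 14)*(-7)) = 1/(655 + ((16 + 2*(-3)) + 14)*(-7)) = 1/(655 + ((16 - 6) + 14)*(-7)) = 1/(655 + (10 + 14)*(-7)) = 1/(655 + 24*(-7)) = 1/(655 - 168) = 1/487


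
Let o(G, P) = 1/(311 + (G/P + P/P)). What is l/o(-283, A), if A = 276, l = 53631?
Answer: 1534365033/92 ≈ 1.6678e+7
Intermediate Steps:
o(G, P) = 1/(312 + G/P) (o(G, P) = 1/(311 + (G/P + 1)) = 1/(311 + (1 + G/P)) = 1/(312 + G/P))
l/o(-283, A) = 53631/((276/(-283 + 312*276))) = 53631/((276/(-283 + 86112))) = 53631/((276/85829)) = 53631/((276*(1/85829))) = 53631/(276/85829) = 53631*(85829/276) = 1534365033/92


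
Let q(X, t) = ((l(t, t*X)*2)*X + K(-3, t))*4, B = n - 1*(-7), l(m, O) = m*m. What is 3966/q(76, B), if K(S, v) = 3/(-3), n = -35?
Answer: 1983/238334 ≈ 0.0083203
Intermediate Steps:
l(m, O) = m²
B = -28 (B = -35 - 1*(-7) = -35 + 7 = -28)
K(S, v) = -1 (K(S, v) = 3*(-⅓) = -1)
q(X, t) = -4 + 8*X*t² (q(X, t) = ((t²*2)*X - 1)*4 = ((2*t²)*X - 1)*4 = (2*X*t² - 1)*4 = (-1 + 2*X*t²)*4 = -4 + 8*X*t²)
3966/q(76, B) = 3966/(-4 + 8*76*(-28)²) = 3966/(-4 + 8*76*784) = 3966/(-4 + 476672) = 3966/476668 = 3966*(1/476668) = 1983/238334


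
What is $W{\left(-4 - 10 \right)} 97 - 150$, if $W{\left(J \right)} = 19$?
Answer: $1693$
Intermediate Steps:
$W{\left(-4 - 10 \right)} 97 - 150 = 19 \cdot 97 - 150 = 1843 - 150 = 1693$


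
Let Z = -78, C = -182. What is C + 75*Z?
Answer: -6032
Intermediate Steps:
C + 75*Z = -182 + 75*(-78) = -182 - 5850 = -6032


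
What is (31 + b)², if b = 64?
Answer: 9025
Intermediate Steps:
(31 + b)² = (31 + 64)² = 95² = 9025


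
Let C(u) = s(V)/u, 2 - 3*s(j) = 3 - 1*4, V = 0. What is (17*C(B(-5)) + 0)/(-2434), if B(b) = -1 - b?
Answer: -17/9736 ≈ -0.0017461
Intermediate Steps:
s(j) = 1 (s(j) = 2/3 - (3 - 1*4)/3 = 2/3 - (3 - 4)/3 = 2/3 - 1/3*(-1) = 2/3 + 1/3 = 1)
C(u) = 1/u
(17*C(B(-5)) + 0)/(-2434) = (17/(-1 - 1*(-5)) + 0)/(-2434) = (17/(-1 + 5) + 0)*(-1/2434) = (17/4 + 0)*(-1/2434) = (17/4)*(-1/2434) = -17/9736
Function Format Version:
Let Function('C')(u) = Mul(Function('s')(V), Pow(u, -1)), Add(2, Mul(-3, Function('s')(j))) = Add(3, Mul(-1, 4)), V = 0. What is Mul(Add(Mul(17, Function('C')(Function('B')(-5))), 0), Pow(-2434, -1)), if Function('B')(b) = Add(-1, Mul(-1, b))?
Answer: Rational(-17, 9736) ≈ -0.0017461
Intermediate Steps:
Function('s')(j) = 1 (Function('s')(j) = Add(Rational(2, 3), Mul(Rational(-1, 3), Add(3, Mul(-1, 4)))) = Add(Rational(2, 3), Mul(Rational(-1, 3), Add(3, -4))) = Add(Rational(2, 3), Mul(Rational(-1, 3), -1)) = Add(Rational(2, 3), Rational(1, 3)) = 1)
Function('C')(u) = Pow(u, -1) (Function('C')(u) = Mul(1, Pow(u, -1)) = Pow(u, -1))
Mul(Add(Mul(17, Function('C')(Function('B')(-5))), 0), Pow(-2434, -1)) = Mul(Add(Mul(17, Pow(Add(-1, Mul(-1, -5)), -1)), 0), Pow(-2434, -1)) = Mul(Add(Mul(17, Pow(Add(-1, 5), -1)), 0), Rational(-1, 2434)) = Mul(Add(Mul(17, Pow(4, -1)), 0), Rational(-1, 2434)) = Mul(Add(Mul(17, Rational(1, 4)), 0), Rational(-1, 2434)) = Mul(Add(Rational(17, 4), 0), Rational(-1, 2434)) = Mul(Rational(17, 4), Rational(-1, 2434)) = Rational(-17, 9736)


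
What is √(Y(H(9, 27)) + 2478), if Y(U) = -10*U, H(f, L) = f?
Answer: 2*√597 ≈ 48.867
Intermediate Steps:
√(Y(H(9, 27)) + 2478) = √(-10*9 + 2478) = √(-90 + 2478) = √2388 = 2*√597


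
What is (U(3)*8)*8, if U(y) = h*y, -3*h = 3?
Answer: -192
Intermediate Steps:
h = -1 (h = -⅓*3 = -1)
U(y) = -y
(U(3)*8)*8 = (-1*3*8)*8 = -3*8*8 = -24*8 = -192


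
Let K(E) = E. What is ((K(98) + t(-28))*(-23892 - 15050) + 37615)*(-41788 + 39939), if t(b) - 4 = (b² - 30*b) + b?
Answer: 122192830949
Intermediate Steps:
t(b) = 4 + b² - 29*b (t(b) = 4 + ((b² - 30*b) + b) = 4 + (b² - 29*b) = 4 + b² - 29*b)
((K(98) + t(-28))*(-23892 - 15050) + 37615)*(-41788 + 39939) = ((98 + (4 + (-28)² - 29*(-28)))*(-23892 - 15050) + 37615)*(-41788 + 39939) = ((98 + (4 + 784 + 812))*(-38942) + 37615)*(-1849) = ((98 + 1600)*(-38942) + 37615)*(-1849) = (1698*(-38942) + 37615)*(-1849) = (-66123516 + 37615)*(-1849) = -66085901*(-1849) = 122192830949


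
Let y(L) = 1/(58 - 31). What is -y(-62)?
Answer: -1/27 ≈ -0.037037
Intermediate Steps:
y(L) = 1/27
-y(-62) = -1*1/27 = -1/27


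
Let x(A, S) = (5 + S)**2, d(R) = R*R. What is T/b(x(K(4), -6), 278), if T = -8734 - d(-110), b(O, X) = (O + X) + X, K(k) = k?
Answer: -20834/557 ≈ -37.404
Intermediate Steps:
d(R) = R**2
b(O, X) = O + 2*X
T = -20834 (T = -8734 - 1*(-110)**2 = -8734 - 1*12100 = -8734 - 12100 = -20834)
T/b(x(K(4), -6), 278) = -20834/((5 - 6)**2 + 2*278) = -20834/((-1)**2 + 556) = -20834/(1 + 556) = -20834/557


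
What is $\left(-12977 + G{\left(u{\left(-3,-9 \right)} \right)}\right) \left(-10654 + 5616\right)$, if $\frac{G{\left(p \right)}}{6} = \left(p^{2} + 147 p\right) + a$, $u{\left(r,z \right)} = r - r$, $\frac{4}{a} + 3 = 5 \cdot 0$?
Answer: $65418430$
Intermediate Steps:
$a = - \frac{4}{3}$ ($a = \frac{4}{-3 + 5 \cdot 0} = \frac{4}{-3 + 0} = \frac{4}{-3} = 4 \left(- \frac{1}{3}\right) = - \frac{4}{3} \approx -1.3333$)
$u{\left(r,z \right)} = 0$
$G{\left(p \right)} = -8 + 6 p^{2} + 882 p$ ($G{\left(p \right)} = 6 \left(\left(p^{2} + 147 p\right) - \frac{4}{3}\right) = 6 \left(- \frac{4}{3} + p^{2} + 147 p\right) = -8 + 6 p^{2} + 882 p$)
$\left(-12977 + G{\left(u{\left(-3,-9 \right)} \right)}\right) \left(-10654 + 5616\right) = \left(-12977 + \left(-8 + 6 \cdot 0^{2} + 882 \cdot 0\right)\right) \left(-10654 + 5616\right) = \left(-12977 + \left(-8 + 6 \cdot 0 + 0\right)\right) \left(-5038\right) = \left(-12977 + \left(-8 + 0 + 0\right)\right) \left(-5038\right) = \left(-12977 - 8\right) \left(-5038\right) = \left(-12985\right) \left(-5038\right) = 65418430$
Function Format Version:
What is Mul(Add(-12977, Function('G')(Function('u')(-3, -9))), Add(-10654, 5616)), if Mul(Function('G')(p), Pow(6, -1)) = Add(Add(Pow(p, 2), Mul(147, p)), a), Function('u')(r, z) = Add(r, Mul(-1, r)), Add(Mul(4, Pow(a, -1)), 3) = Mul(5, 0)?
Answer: 65418430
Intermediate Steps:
a = Rational(-4, 3) (a = Mul(4, Pow(Add(-3, Mul(5, 0)), -1)) = Mul(4, Pow(Add(-3, 0), -1)) = Mul(4, Pow(-3, -1)) = Mul(4, Rational(-1, 3)) = Rational(-4, 3) ≈ -1.3333)
Function('u')(r, z) = 0
Function('G')(p) = Add(-8, Mul(6, Pow(p, 2)), Mul(882, p)) (Function('G')(p) = Mul(6, Add(Add(Pow(p, 2), Mul(147, p)), Rational(-4, 3))) = Mul(6, Add(Rational(-4, 3), Pow(p, 2), Mul(147, p))) = Add(-8, Mul(6, Pow(p, 2)), Mul(882, p)))
Mul(Add(-12977, Function('G')(Function('u')(-3, -9))), Add(-10654, 5616)) = Mul(Add(-12977, Add(-8, Mul(6, Pow(0, 2)), Mul(882, 0))), Add(-10654, 5616)) = Mul(Add(-12977, Add(-8, Mul(6, 0), 0)), -5038) = Mul(Add(-12977, Add(-8, 0, 0)), -5038) = Mul(Add(-12977, -8), -5038) = Mul(-12985, -5038) = 65418430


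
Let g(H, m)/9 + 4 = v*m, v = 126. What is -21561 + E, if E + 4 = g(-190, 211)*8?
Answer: 1892339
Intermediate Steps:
g(H, m) = -36 + 1134*m (g(H, m) = -36 + 9*(126*m) = -36 + 1134*m)
E = 1913900 (E = -4 + (-36 + 1134*211)*8 = -4 + (-36 + 239274)*8 = -4 + 239238*8 = -4 + 1913904 = 1913900)
-21561 + E = -21561 + 1913900 = 1892339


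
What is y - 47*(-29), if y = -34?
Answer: 1329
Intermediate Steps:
y - 47*(-29) = -34 - 47*(-29) = -34 + 1363 = 1329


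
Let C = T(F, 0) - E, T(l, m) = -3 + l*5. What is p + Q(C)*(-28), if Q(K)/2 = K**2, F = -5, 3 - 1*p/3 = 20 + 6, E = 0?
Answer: -43973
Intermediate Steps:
p = -69 (p = 9 - 3*(20 + 6) = 9 - 3*26 = 9 - 78 = -69)
T(l, m) = -3 + 5*l
C = -28 (C = (-3 + 5*(-5)) - 1*0 = (-3 - 25) + 0 = -28 + 0 = -28)
Q(K) = 2*K**2
p + Q(C)*(-28) = -69 + (2*(-28)**2)*(-28) = -69 + (2*784)*(-28) = -69 + 1568*(-28) = -69 - 43904 = -43973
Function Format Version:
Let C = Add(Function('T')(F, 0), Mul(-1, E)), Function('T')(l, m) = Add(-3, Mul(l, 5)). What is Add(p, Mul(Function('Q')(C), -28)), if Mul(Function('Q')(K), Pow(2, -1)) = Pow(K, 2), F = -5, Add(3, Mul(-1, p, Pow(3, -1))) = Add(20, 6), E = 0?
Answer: -43973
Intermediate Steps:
p = -69 (p = Add(9, Mul(-3, Add(20, 6))) = Add(9, Mul(-3, 26)) = Add(9, -78) = -69)
Function('T')(l, m) = Add(-3, Mul(5, l))
C = -28 (C = Add(Add(-3, Mul(5, -5)), Mul(-1, 0)) = Add(Add(-3, -25), 0) = Add(-28, 0) = -28)
Function('Q')(K) = Mul(2, Pow(K, 2))
Add(p, Mul(Function('Q')(C), -28)) = Add(-69, Mul(Mul(2, Pow(-28, 2)), -28)) = Add(-69, Mul(Mul(2, 784), -28)) = Add(-69, Mul(1568, -28)) = Add(-69, -43904) = -43973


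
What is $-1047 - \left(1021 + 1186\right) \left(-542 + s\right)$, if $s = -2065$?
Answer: $5752602$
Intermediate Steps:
$-1047 - \left(1021 + 1186\right) \left(-542 + s\right) = -1047 - \left(1021 + 1186\right) \left(-542 - 2065\right) = -1047 - 2207 \left(-2607\right) = -1047 - -5753649 = -1047 + 5753649 = 5752602$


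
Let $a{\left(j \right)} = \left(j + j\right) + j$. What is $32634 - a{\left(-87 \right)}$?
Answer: $32895$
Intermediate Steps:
$a{\left(j \right)} = 3 j$ ($a{\left(j \right)} = 2 j + j = 3 j$)
$32634 - a{\left(-87 \right)} = 32634 - 3 \left(-87\right) = 32634 - -261 = 32634 + 261 = 32895$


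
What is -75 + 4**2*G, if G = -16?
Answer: -331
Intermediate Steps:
-75 + 4**2*G = -75 + 4**2*(-16) = -75 + 16*(-16) = -75 - 256 = -331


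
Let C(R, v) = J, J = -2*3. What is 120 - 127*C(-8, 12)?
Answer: 882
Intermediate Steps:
J = -6
C(R, v) = -6
120 - 127*C(-8, 12) = 120 - 127*(-6) = 120 + 762 = 882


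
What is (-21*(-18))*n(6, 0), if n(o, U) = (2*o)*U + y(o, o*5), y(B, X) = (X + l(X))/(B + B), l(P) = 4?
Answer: 1071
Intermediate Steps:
y(B, X) = (4 + X)/(2*B) (y(B, X) = (X + 4)/(B + B) = (4 + X)/((2*B)) = (4 + X)*(1/(2*B)) = (4 + X)/(2*B))
n(o, U) = (4 + 5*o)/(2*o) + 2*U*o (n(o, U) = (2*o)*U + (4 + o*5)/(2*o) = 2*U*o + (4 + 5*o)/(2*o) = (4 + 5*o)/(2*o) + 2*U*o)
(-21*(-18))*n(6, 0) = (-21*(-18))*(5/2 + 2/6 + 2*0*6) = 378*(5/2 + 2*(⅙) + 0) = 378*(5/2 + ⅓ + 0) = 378*(17/6) = 1071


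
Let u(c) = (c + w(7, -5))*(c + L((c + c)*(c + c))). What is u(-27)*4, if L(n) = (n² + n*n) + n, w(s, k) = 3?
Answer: -1632864096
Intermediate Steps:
L(n) = n + 2*n² (L(n) = (n² + n²) + n = 2*n² + n = n + 2*n²)
u(c) = (3 + c)*(c + 4*c²*(1 + 8*c²)) (u(c) = (c + 3)*(c + ((c + c)*(c + c))*(1 + 2*((c + c)*(c + c)))) = (3 + c)*(c + ((2*c)*(2*c))*(1 + 2*((2*c)*(2*c)))) = (3 + c)*(c + (4*c²)*(1 + 2*(4*c²))) = (3 + c)*(c + (4*c²)*(1 + 8*c²)) = (3 + c)*(c + 4*c²*(1 + 8*c²)))
u(-27)*4 = -27*(3 + 4*(-27)² + 13*(-27) + 32*(-27)⁴ + 96*(-27)³)*4 = -27*(3 + 4*729 - 351 + 32*531441 + 96*(-19683))*4 = -27*(3 + 2916 - 351 + 17006112 - 1889568)*4 = -27*15119112*4 = -408216024*4 = -1632864096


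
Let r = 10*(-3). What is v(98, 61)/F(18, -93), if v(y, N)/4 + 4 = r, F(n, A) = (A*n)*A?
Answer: -68/77841 ≈ -0.00087358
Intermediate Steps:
r = -30
F(n, A) = n*A**2
v(y, N) = -136 (v(y, N) = -16 + 4*(-30) = -16 - 120 = -136)
v(98, 61)/F(18, -93) = -136/(18*(-93)**2) = -136/(18*8649) = -136/155682 = -136*1/155682 = -68/77841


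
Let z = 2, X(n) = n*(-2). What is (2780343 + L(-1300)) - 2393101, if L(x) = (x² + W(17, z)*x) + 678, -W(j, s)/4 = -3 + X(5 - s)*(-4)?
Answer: 2187120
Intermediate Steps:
X(n) = -2*n
W(j, s) = -148 + 32*s (W(j, s) = -4*(-3 - 2*(5 - s)*(-4)) = -4*(-3 + (-10 + 2*s)*(-4)) = -4*(-3 + (40 - 8*s)) = -4*(37 - 8*s) = -148 + 32*s)
L(x) = 678 + x² - 84*x (L(x) = (x² + (-148 + 32*2)*x) + 678 = (x² + (-148 + 64)*x) + 678 = (x² - 84*x) + 678 = 678 + x² - 84*x)
(2780343 + L(-1300)) - 2393101 = (2780343 + (678 + (-1300)² - 84*(-1300))) - 2393101 = (2780343 + (678 + 1690000 + 109200)) - 2393101 = (2780343 + 1799878) - 2393101 = 4580221 - 2393101 = 2187120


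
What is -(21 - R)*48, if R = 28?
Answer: 336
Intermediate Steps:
-(21 - R)*48 = -(21 - 1*28)*48 = -(21 - 28)*48 = -1*(-7)*48 = 7*48 = 336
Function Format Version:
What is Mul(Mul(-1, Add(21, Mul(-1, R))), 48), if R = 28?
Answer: 336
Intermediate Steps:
Mul(Mul(-1, Add(21, Mul(-1, R))), 48) = Mul(Mul(-1, Add(21, Mul(-1, 28))), 48) = Mul(Mul(-1, Add(21, -28)), 48) = Mul(Mul(-1, -7), 48) = Mul(7, 48) = 336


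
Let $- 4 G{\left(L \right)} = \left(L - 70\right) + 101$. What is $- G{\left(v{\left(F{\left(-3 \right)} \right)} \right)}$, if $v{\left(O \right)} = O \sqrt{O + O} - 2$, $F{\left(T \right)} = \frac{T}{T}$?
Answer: $\frac{29}{4} + \frac{\sqrt{2}}{4} \approx 7.6036$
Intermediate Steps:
$F{\left(T \right)} = 1$
$v{\left(O \right)} = -2 + \sqrt{2} O^{\frac{3}{2}}$ ($v{\left(O \right)} = O \sqrt{2 O} - 2 = O \sqrt{2} \sqrt{O} - 2 = \sqrt{2} O^{\frac{3}{2}} - 2 = -2 + \sqrt{2} O^{\frac{3}{2}}$)
$G{\left(L \right)} = - \frac{31}{4} - \frac{L}{4}$ ($G{\left(L \right)} = - \frac{\left(L - 70\right) + 101}{4} = - \frac{\left(-70 + L\right) + 101}{4} = - \frac{31 + L}{4} = - \frac{31}{4} - \frac{L}{4}$)
$- G{\left(v{\left(F{\left(-3 \right)} \right)} \right)} = - (- \frac{31}{4} - \frac{-2 + \sqrt{2} \cdot 1^{\frac{3}{2}}}{4}) = - (- \frac{31}{4} - \frac{-2 + \sqrt{2} \cdot 1}{4}) = - (- \frac{31}{4} - \frac{-2 + \sqrt{2}}{4}) = - (- \frac{31}{4} + \left(\frac{1}{2} - \frac{\sqrt{2}}{4}\right)) = - (- \frac{29}{4} - \frac{\sqrt{2}}{4}) = \frac{29}{4} + \frac{\sqrt{2}}{4}$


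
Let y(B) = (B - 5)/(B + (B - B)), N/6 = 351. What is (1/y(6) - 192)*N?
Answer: -391716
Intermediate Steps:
N = 2106 (N = 6*351 = 2106)
y(B) = (-5 + B)/B (y(B) = (-5 + B)/(B + 0) = (-5 + B)/B)
(1/y(6) - 192)*N = (1/((-5 + 6)/6) - 192)*2106 = (1/((⅙)*1) - 192)*2106 = (1/(⅙) - 192)*2106 = (6 - 192)*2106 = -186*2106 = -391716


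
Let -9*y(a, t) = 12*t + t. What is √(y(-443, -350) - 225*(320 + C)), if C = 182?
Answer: 20*I*√2530/3 ≈ 335.33*I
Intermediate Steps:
y(a, t) = -13*t/9 (y(a, t) = -(12*t + t)/9 = -13*t/9)
√(y(-443, -350) - 225*(320 + C)) = √(-13/9*(-350) - 225*(320 + 182)) = √(4550/9 - 225*502) = √(4550/9 - 112950) = √(-1012000/9) = 20*I*√2530/3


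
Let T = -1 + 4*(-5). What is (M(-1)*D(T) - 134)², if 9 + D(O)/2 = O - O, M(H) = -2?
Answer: 9604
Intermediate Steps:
T = -21 (T = -1 - 20 = -21)
D(O) = -18 (D(O) = -18 + 2*(O - O) = -18 + 2*0 = -18 + 0 = -18)
(M(-1)*D(T) - 134)² = (-2*(-18) - 134)² = (36 - 134)² = (-98)² = 9604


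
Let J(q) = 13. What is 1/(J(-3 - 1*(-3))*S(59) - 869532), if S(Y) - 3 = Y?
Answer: -1/868726 ≈ -1.1511e-6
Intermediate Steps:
S(Y) = 3 + Y
1/(J(-3 - 1*(-3))*S(59) - 869532) = 1/(13*(3 + 59) - 869532) = 1/(13*62 - 869532) = 1/(806 - 869532) = 1/(-868726) = -1/868726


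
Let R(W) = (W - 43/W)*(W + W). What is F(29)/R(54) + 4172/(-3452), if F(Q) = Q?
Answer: -5968051/4958798 ≈ -1.2035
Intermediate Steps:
R(W) = 2*W*(W - 43/W) (R(W) = (W - 43/W)*(2*W) = 2*W*(W - 43/W))
F(29)/R(54) + 4172/(-3452) = 29/(-86 + 2*54²) + 4172/(-3452) = 29/(-86 + 2*2916) + 4172*(-1/3452) = 29/(-86 + 5832) - 1043/863 = 29/5746 - 1043/863 = -5968051/4958798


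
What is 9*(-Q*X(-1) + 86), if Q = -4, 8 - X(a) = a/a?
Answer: 1026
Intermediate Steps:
X(a) = 7 (X(a) = 8 - a/a = 8 - 1*1 = 8 - 1 = 7)
9*(-Q*X(-1) + 86) = 9*(-(-4)*7 + 86) = 9*(-1*(-28) + 86) = 9*(28 + 86) = 9*114 = 1026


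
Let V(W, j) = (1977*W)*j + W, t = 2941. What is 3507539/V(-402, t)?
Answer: -3507539/2337371916 ≈ -0.0015006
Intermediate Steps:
V(W, j) = W + 1977*W*j (V(W, j) = 1977*W*j + W = W + 1977*W*j)
3507539/V(-402, t) = 3507539/((-402*(1 + 1977*2941))) = 3507539/((-402*(1 + 5814357))) = 3507539/((-402*5814358)) = 3507539/(-2337371916) = 3507539*(-1/2337371916) = -3507539/2337371916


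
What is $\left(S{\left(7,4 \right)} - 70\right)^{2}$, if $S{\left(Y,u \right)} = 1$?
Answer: $4761$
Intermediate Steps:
$\left(S{\left(7,4 \right)} - 70\right)^{2} = \left(1 - 70\right)^{2} = \left(-69\right)^{2} = 4761$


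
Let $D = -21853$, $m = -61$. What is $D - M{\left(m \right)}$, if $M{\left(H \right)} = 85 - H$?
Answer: $-21999$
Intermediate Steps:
$D - M{\left(m \right)} = -21853 - \left(85 - -61\right) = -21853 - \left(85 + 61\right) = -21853 - 146 = -21999$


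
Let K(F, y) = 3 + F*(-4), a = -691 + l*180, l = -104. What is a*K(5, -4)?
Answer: 329987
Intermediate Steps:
a = -19411 (a = -691 - 104*180 = -691 - 18720 = -19411)
K(F, y) = 3 - 4*F
a*K(5, -4) = -19411*(3 - 4*5) = -19411*(3 - 20) = -19411*(-17) = 329987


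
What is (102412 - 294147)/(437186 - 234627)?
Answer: -191735/202559 ≈ -0.94656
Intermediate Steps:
(102412 - 294147)/(437186 - 234627) = -191735/202559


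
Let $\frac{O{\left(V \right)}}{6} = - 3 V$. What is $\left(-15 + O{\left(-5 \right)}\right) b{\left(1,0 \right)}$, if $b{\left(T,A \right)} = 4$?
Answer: $300$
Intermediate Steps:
$O{\left(V \right)} = - 18 V$ ($O{\left(V \right)} = 6 \left(- 3 V\right) = - 18 V$)
$\left(-15 + O{\left(-5 \right)}\right) b{\left(1,0 \right)} = \left(-15 - -90\right) 4 = \left(-15 + 90\right) 4 = 75 \cdot 4 = 300$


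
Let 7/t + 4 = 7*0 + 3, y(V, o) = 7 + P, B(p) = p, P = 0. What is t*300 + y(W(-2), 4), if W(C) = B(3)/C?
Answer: -2093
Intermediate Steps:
W(C) = 3/C
y(V, o) = 7 (y(V, o) = 7 + 0 = 7)
t = -7 (t = 7/(-4 + (7*0 + 3)) = 7/(-4 + (0 + 3)) = 7/(-4 + 3) = 7/(-1) = 7*(-1) = -7)
t*300 + y(W(-2), 4) = -7*300 + 7 = -2100 + 7 = -2093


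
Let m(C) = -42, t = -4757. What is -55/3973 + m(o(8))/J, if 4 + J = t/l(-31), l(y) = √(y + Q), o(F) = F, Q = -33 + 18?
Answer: -1213934831/89908135805 + 199794*I*√46/22629785 ≈ -0.013502 + 0.05988*I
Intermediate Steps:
Q = -15
l(y) = √(-15 + y) (l(y) = √(y - 15) = √(-15 + y))
J = -4 + 4757*I*√46/46 (J = -4 - 4757/√(-15 - 31) = -4 - 4757*(-I*√46/46) = -4 - (-4757)*I*√46/46 = -4 + 4757*I*√46/46 ≈ -4.0 + 701.38*I)
-55/3973 + m(o(8))/J = -55/3973 - 42/(-4 + 4757*I*√46/46)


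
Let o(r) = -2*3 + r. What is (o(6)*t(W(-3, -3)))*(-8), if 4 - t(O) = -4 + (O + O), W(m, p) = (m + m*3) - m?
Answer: 0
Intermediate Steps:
W(m, p) = 3*m (W(m, p) = (m + 3*m) - m = 4*m - m = 3*m)
o(r) = -6 + r
t(O) = 8 - 2*O (t(O) = 4 - (-4 + (O + O)) = 4 - (-4 + 2*O) = 4 + (4 - 2*O) = 8 - 2*O)
(o(6)*t(W(-3, -3)))*(-8) = ((-6 + 6)*(8 - 6*(-3)))*(-8) = (0*(8 - 2*(-9)))*(-8) = (0*(8 + 18))*(-8) = (0*26)*(-8) = 0*(-8) = 0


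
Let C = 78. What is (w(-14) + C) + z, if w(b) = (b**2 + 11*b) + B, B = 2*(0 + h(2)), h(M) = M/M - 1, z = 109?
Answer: 229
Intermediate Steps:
h(M) = 0 (h(M) = 1 - 1 = 0)
B = 0 (B = 2*(0 + 0) = 2*0 = 0)
w(b) = b**2 + 11*b (w(b) = (b**2 + 11*b) + 0 = b**2 + 11*b)
(w(-14) + C) + z = (-14*(11 - 14) + 78) + 109 = (-14*(-3) + 78) + 109 = (42 + 78) + 109 = 120 + 109 = 229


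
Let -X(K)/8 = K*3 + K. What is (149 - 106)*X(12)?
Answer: -16512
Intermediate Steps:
X(K) = -32*K (X(K) = -8*(K*3 + K) = -8*(3*K + K) = -32*K)
(149 - 106)*X(12) = (149 - 106)*(-32*12) = 43*(-384) = -16512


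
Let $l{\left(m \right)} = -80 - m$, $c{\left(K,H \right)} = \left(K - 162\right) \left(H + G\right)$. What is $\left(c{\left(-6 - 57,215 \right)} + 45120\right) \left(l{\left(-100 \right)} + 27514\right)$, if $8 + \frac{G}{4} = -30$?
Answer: $852039630$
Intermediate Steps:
$G = -152$ ($G = -32 + 4 \left(-30\right) = -32 - 120 = -152$)
$c{\left(K,H \right)} = \left(-162 + K\right) \left(-152 + H\right)$ ($c{\left(K,H \right)} = \left(K - 162\right) \left(H - 152\right) = \left(-162 + K\right) \left(-152 + H\right)$)
$\left(c{\left(-6 - 57,215 \right)} + 45120\right) \left(l{\left(-100 \right)} + 27514\right) = \left(\left(24624 - 34830 - 152 \left(-6 - 57\right) + 215 \left(-6 - 57\right)\right) + 45120\right) \left(\left(-80 - -100\right) + 27514\right) = \left(\left(24624 - 34830 - -9576 + 215 \left(-63\right)\right) + 45120\right) \left(\left(-80 + 100\right) + 27514\right) = \left(\left(24624 - 34830 + 9576 - 13545\right) + 45120\right) \left(20 + 27514\right) = \left(-14175 + 45120\right) 27534 = 30945 \cdot 27534 = 852039630$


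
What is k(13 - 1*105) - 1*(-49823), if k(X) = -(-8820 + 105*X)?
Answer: 68303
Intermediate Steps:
k(X) = 8820 - 105*X (k(X) = -105*(-84 + X) = 8820 - 105*X)
k(13 - 1*105) - 1*(-49823) = (8820 - 105*(13 - 1*105)) - 1*(-49823) = (8820 - 105*(13 - 105)) + 49823 = (8820 - 105*(-92)) + 49823 = (8820 + 9660) + 49823 = 18480 + 49823 = 68303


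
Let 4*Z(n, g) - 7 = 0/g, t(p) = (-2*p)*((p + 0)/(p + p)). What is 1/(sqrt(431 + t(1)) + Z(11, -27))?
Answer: -28/6831 + 16*sqrt(430)/6831 ≈ 0.044471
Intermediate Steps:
t(p) = -p (t(p) = (-2*p)*(p/((2*p))) = (-2*p)*(p*(1/(2*p))) = -2*p*(1/2) = -p)
Z(n, g) = 7/4 (Z(n, g) = 7/4 + (0/g)/4 = 7/4 + (1/4)*0 = 7/4 + 0 = 7/4)
1/(sqrt(431 + t(1)) + Z(11, -27)) = 1/(sqrt(431 - 1*1) + 7/4) = 1/(sqrt(431 - 1) + 7/4) = 1/(sqrt(430) + 7/4) = 1/(7/4 + sqrt(430))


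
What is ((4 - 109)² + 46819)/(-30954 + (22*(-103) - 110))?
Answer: -28922/16665 ≈ -1.7355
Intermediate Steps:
((4 - 109)² + 46819)/(-30954 + (22*(-103) - 110)) = ((-105)² + 46819)/(-30954 + (-2266 - 110)) = (11025 + 46819)/(-30954 - 2376) = 57844/(-33330) = 57844*(-1/33330) = -28922/16665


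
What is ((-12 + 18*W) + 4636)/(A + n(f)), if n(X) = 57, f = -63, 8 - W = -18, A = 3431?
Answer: 1273/872 ≈ 1.4599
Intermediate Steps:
W = 26 (W = 8 - 1*(-18) = 8 + 18 = 26)
((-12 + 18*W) + 4636)/(A + n(f)) = ((-12 + 18*26) + 4636)/(3431 + 57) = ((-12 + 468) + 4636)/3488 = (456 + 4636)*(1/3488) = 5092*(1/3488) = 1273/872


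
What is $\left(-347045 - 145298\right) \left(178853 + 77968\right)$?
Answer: $-126444021603$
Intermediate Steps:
$\left(-347045 - 145298\right) \left(178853 + 77968\right) = \left(-347045 - 145298\right) 256821 = \left(-492343\right) 256821 = -126444021603$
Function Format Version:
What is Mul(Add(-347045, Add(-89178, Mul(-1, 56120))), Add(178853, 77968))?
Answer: -126444021603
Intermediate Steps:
Mul(Add(-347045, Add(-89178, Mul(-1, 56120))), Add(178853, 77968)) = Mul(Add(-347045, Add(-89178, -56120)), 256821) = Mul(Add(-347045, -145298), 256821) = Mul(-492343, 256821) = -126444021603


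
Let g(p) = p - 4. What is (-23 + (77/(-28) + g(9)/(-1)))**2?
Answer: 15129/16 ≈ 945.56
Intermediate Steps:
g(p) = -4 + p
(-23 + (77/(-28) + g(9)/(-1)))**2 = (-23 + (77/(-28) + (-4 + 9)/(-1)))**2 = (-23 + (77*(-1/28) + 5*(-1)))**2 = (-23 + (-11/4 - 5))**2 = (-23 - 31/4)**2 = (-123/4)**2 = 15129/16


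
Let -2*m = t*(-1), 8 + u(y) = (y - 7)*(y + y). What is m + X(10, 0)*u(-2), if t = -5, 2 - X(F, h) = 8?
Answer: -341/2 ≈ -170.50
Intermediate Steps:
X(F, h) = -6 (X(F, h) = 2 - 1*8 = 2 - 8 = -6)
u(y) = -8 + 2*y*(-7 + y) (u(y) = -8 + (y - 7)*(y + y) = -8 + (-7 + y)*(2*y) = -8 + 2*y*(-7 + y))
m = -5/2 (m = -(-5)*(-1)/2 = -1/2*5 = -5/2 ≈ -2.5000)
m + X(10, 0)*u(-2) = -5/2 - 6*(-8 - 14*(-2) + 2*(-2)**2) = -5/2 - 6*(-8 + 28 + 2*4) = -5/2 - 6*(-8 + 28 + 8) = -5/2 - 6*28 = -5/2 - 168 = -341/2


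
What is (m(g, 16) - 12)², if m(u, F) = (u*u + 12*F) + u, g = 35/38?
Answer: 68893125625/2085136 ≈ 33040.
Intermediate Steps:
g = 35/38 (g = 35*(1/38) = 35/38 ≈ 0.92105)
m(u, F) = u + u² + 12*F (m(u, F) = (u² + 12*F) + u = u + u² + 12*F)
(m(g, 16) - 12)² = ((35/38 + (35/38)² + 12*16) - 12)² = ((35/38 + 1225/1444 + 192) - 12)² = (279803/1444 - 12)² = (262475/1444)² = 68893125625/2085136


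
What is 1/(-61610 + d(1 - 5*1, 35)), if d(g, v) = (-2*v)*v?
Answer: -1/64060 ≈ -1.5610e-5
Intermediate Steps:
d(g, v) = -2*v²
1/(-61610 + d(1 - 5*1, 35)) = 1/(-61610 - 2*35²) = 1/(-61610 - 2*1225) = 1/(-61610 - 2450) = 1/(-64060) = -1/64060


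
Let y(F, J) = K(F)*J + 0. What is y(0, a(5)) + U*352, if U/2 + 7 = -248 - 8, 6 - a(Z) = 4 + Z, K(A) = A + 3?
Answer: -185161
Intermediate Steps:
K(A) = 3 + A
a(Z) = 2 - Z (a(Z) = 6 - (4 + Z) = 6 + (-4 - Z) = 2 - Z)
y(F, J) = J*(3 + F) (y(F, J) = (3 + F)*J + 0 = J*(3 + F) + 0 = J*(3 + F))
U = -526 (U = -14 + 2*(-248 - 8) = -14 + 2*(-256) = -14 - 512 = -526)
y(0, a(5)) + U*352 = (2 - 1*5)*(3 + 0) - 526*352 = (2 - 5)*3 - 185152 = -3*3 - 185152 = -9 - 185152 = -185161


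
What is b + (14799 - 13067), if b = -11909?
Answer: -10177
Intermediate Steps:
b + (14799 - 13067) = -11909 + (14799 - 13067) = -11909 + 1732 = -10177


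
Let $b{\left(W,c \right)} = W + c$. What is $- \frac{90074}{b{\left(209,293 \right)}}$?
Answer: $- \frac{45037}{251} \approx -179.43$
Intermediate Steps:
$- \frac{90074}{b{\left(209,293 \right)}} = - \frac{90074}{209 + 293} = - \frac{90074}{502} = \left(-90074\right) \frac{1}{502} = - \frac{45037}{251}$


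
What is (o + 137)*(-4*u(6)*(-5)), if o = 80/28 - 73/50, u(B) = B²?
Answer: 3487608/35 ≈ 99646.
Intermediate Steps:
o = 489/350 (o = 80*(1/28) - 73*1/50 = 20/7 - 73/50 = 489/350 ≈ 1.3971)
(o + 137)*(-4*u(6)*(-5)) = (489/350 + 137)*(-4*6²*(-5)) = 48439*(-4*36*(-5))/350 = 48439*(-144*(-5))/350 = (48439/350)*720 = 3487608/35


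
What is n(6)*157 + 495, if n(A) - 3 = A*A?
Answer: 6618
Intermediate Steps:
n(A) = 3 + A² (n(A) = 3 + A*A = 3 + A²)
n(6)*157 + 495 = (3 + 6²)*157 + 495 = (3 + 36)*157 + 495 = 39*157 + 495 = 6123 + 495 = 6618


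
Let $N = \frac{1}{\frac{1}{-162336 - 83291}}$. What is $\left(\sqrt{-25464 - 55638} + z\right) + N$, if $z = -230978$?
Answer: $-476605 + i \sqrt{81102} \approx -4.7661 \cdot 10^{5} + 284.78 i$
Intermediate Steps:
$N = -245627$ ($N = \frac{1}{\frac{1}{-245627}} = \frac{1}{- \frac{1}{245627}} = -245627$)
$\left(\sqrt{-25464 - 55638} + z\right) + N = \left(\sqrt{-25464 - 55638} - 230978\right) - 245627 = \left(\sqrt{-81102} - 230978\right) - 245627 = \left(i \sqrt{81102} - 230978\right) - 245627 = \left(-230978 + i \sqrt{81102}\right) - 245627 = -476605 + i \sqrt{81102}$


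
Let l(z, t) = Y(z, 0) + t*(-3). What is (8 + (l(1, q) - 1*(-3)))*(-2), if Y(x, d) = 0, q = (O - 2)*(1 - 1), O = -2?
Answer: -22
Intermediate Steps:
q = 0 (q = (-2 - 2)*(1 - 1) = -4*0 = 0)
l(z, t) = -3*t (l(z, t) = 0 + t*(-3) = 0 - 3*t = -3*t)
(8 + (l(1, q) - 1*(-3)))*(-2) = (8 + (-3*0 - 1*(-3)))*(-2) = (8 + (0 + 3))*(-2) = (8 + 3)*(-2) = 11*(-2) = -22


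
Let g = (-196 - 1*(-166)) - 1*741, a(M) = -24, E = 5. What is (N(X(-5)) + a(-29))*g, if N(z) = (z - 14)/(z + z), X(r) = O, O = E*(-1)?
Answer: 170391/10 ≈ 17039.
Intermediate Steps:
g = -771 (g = (-196 + 166) - 741 = -30 - 741 = -771)
O = -5 (O = 5*(-1) = -5)
X(r) = -5
N(z) = (-14 + z)/(2*z) (N(z) = (-14 + z)/((2*z)) = (-14 + z)*(1/(2*z)) = (-14 + z)/(2*z))
(N(X(-5)) + a(-29))*g = ((½)*(-14 - 5)/(-5) - 24)*(-771) = ((½)*(-⅕)*(-19) - 24)*(-771) = (19/10 - 24)*(-771) = -221/10*(-771) = 170391/10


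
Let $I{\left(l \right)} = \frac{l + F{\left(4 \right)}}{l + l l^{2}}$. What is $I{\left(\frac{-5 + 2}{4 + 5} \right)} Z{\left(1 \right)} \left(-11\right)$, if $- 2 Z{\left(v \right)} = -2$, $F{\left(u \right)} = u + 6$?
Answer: $\frac{2871}{10} \approx 287.1$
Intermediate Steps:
$F{\left(u \right)} = 6 + u$
$Z{\left(v \right)} = 1$ ($Z{\left(v \right)} = \left(- \frac{1}{2}\right) \left(-2\right) = 1$)
$I{\left(l \right)} = \frac{10 + l}{l + l^{3}}$ ($I{\left(l \right)} = \frac{l + \left(6 + 4\right)}{l + l l^{2}} = \frac{l + 10}{l + l^{3}} = \frac{10 + l}{l + l^{3}}$)
$I{\left(\frac{-5 + 2}{4 + 5} \right)} Z{\left(1 \right)} \left(-11\right) = \frac{10 + \frac{-5 + 2}{4 + 5}}{\frac{-5 + 2}{4 + 5} + \left(\frac{-5 + 2}{4 + 5}\right)^{3}} \cdot 1 \left(-11\right) = \frac{10 - \frac{3}{9}}{- \frac{3}{9} + \left(- \frac{3}{9}\right)^{3}} \cdot 1 \left(-11\right) = \frac{10 - \frac{1}{3}}{\left(-3\right) \frac{1}{9} + \left(\left(-3\right) \frac{1}{9}\right)^{3}} \cdot 1 \left(-11\right) = \frac{10 - \frac{1}{3}}{- \frac{1}{3} + \left(- \frac{1}{3}\right)^{3}} \cdot 1 \left(-11\right) = \frac{1}{- \frac{1}{3} - \frac{1}{27}} \cdot \frac{29}{3} \cdot 1 \left(-11\right) = \frac{1}{- \frac{10}{27}} \cdot \frac{29}{3} \cdot 1 \left(-11\right) = \left(- \frac{27}{10}\right) \frac{29}{3} \cdot 1 \left(-11\right) = \left(- \frac{261}{10}\right) 1 \left(-11\right) = \left(- \frac{261}{10}\right) \left(-11\right) = \frac{2871}{10}$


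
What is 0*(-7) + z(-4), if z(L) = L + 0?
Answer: -4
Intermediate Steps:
z(L) = L
0*(-7) + z(-4) = 0*(-7) - 4 = 0 - 4 = -4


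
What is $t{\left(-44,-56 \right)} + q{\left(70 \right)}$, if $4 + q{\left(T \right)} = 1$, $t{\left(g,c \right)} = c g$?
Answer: $2461$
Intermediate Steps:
$q{\left(T \right)} = -3$ ($q{\left(T \right)} = -4 + 1 = -3$)
$t{\left(-44,-56 \right)} + q{\left(70 \right)} = \left(-56\right) \left(-44\right) - 3 = 2464 - 3 = 2461$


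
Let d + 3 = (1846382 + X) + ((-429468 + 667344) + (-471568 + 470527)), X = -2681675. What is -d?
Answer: 598461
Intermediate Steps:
d = -598461 (d = -3 + ((1846382 - 2681675) + ((-429468 + 667344) + (-471568 + 470527))) = -3 + (-835293 + (237876 - 1041)) = -3 + (-835293 + 236835) = -3 - 598458 = -598461)
-d = -1*(-598461) = 598461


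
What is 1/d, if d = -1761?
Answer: -1/1761 ≈ -0.00056786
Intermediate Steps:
1/d = 1/(-1761) = -1/1761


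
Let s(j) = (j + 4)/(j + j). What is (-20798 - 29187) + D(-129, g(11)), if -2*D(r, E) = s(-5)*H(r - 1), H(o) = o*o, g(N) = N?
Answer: -50830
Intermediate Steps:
H(o) = o²
s(j) = (4 + j)/(2*j) (s(j) = (4 + j)/((2*j)) = (4 + j)*(1/(2*j)) = (4 + j)/(2*j))
D(r, E) = -(-1 + r)²/20 (D(r, E) = -(½)*(4 - 5)/(-5)*(r - 1)²/2 = -(½)*(-⅕)*(-1)*(-1 + r)²/2 = -(-1 + r)²/20)
(-20798 - 29187) + D(-129, g(11)) = (-20798 - 29187) - (-1 - 129)²/20 = -49985 - 1/20*(-130)² = -49985 - 1/20*16900 = -49985 - 845 = -50830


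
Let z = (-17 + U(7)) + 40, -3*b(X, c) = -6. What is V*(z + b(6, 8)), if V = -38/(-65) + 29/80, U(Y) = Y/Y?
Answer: 197/8 ≈ 24.625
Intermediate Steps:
U(Y) = 1
b(X, c) = 2 (b(X, c) = -1/3*(-6) = 2)
V = 197/208 (V = -38*(-1/65) + 29*(1/80) = 38/65 + 29/80 = 197/208 ≈ 0.94711)
z = 24 (z = (-17 + 1) + 40 = -16 + 40 = 24)
V*(z + b(6, 8)) = 197*(24 + 2)/208 = (197/208)*26 = 197/8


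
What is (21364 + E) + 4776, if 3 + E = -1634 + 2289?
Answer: 26792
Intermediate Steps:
E = 652 (E = -3 + (-1634 + 2289) = -3 + 655 = 652)
(21364 + E) + 4776 = (21364 + 652) + 4776 = 22016 + 4776 = 26792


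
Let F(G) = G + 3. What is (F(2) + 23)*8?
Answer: 224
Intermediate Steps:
F(G) = 3 + G
(F(2) + 23)*8 = ((3 + 2) + 23)*8 = (5 + 23)*8 = 28*8 = 224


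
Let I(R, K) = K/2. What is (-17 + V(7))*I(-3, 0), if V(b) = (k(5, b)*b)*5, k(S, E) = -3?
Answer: 0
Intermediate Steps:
I(R, K) = K/2 (I(R, K) = K*(½) = K/2)
V(b) = -15*b (V(b) = -3*b*5 = -15*b)
(-17 + V(7))*I(-3, 0) = (-17 - 15*7)*((½)*0) = (-17 - 105)*0 = -122*0 = 0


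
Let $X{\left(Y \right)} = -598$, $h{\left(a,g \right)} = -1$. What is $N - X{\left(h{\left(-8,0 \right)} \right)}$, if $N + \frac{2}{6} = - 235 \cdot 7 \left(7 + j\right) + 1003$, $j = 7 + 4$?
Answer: $- \frac{84028}{3} \approx -28009.0$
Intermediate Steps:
$j = 11$
$N = - \frac{85822}{3}$ ($N = - \frac{1}{3} + \left(- 235 \cdot 7 \left(7 + 11\right) + 1003\right) = - \frac{1}{3} + \left(- 235 \cdot 7 \cdot 18 + 1003\right) = - \frac{1}{3} + \left(\left(-235\right) 126 + 1003\right) = - \frac{1}{3} + \left(-29610 + 1003\right) = - \frac{1}{3} - 28607 = - \frac{85822}{3} \approx -28607.0$)
$N - X{\left(h{\left(-8,0 \right)} \right)} = - \frac{85822}{3} - -598 = - \frac{85822}{3} + 598 = - \frac{84028}{3}$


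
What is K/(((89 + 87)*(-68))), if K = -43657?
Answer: 43657/11968 ≈ 3.6478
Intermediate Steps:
K/(((89 + 87)*(-68))) = -43657*(-1/(68*(89 + 87))) = -43657/(176*(-68)) = -43657/(-11968) = -43657*(-1/11968) = 43657/11968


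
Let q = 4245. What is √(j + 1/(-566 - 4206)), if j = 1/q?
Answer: √2668878195/10128570 ≈ 0.0051005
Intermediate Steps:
j = 1/4245 ≈ 0.00023557
√(j + 1/(-566 - 4206)) = √(1/4245 + 1/(-566 - 4206)) = √(1/4245 + 1/(-4772)) = √(1/4245 - 1/4772) = √(527/20257140) = √2668878195/10128570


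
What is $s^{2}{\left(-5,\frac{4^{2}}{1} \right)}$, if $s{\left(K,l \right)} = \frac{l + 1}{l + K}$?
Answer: $\frac{289}{121} \approx 2.3884$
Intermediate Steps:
$s{\left(K,l \right)} = \frac{1 + l}{K + l}$
$s^{2}{\left(-5,\frac{4^{2}}{1} \right)} = \left(\frac{1 + \frac{4^{2}}{1}}{-5 + \frac{4^{2}}{1}}\right)^{2} = \left(\frac{1 + 16 \cdot 1}{-5 + 16 \cdot 1}\right)^{2} = \left(\frac{1 + 16}{-5 + 16}\right)^{2} = \left(\frac{1}{11} \cdot 17\right)^{2} = \left(\frac{17}{11}\right)^{2} = \frac{289}{121}$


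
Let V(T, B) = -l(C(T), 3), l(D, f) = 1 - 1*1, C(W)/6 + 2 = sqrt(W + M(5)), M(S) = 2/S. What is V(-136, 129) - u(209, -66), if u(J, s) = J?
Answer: -209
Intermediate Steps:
C(W) = -12 + 6*sqrt(2/5 + W) (C(W) = -12 + 6*sqrt(W + 2/5) = -12 + 6*sqrt(2/5 + W))
l(D, f) = 0 (l(D, f) = 1 - 1 = 0)
V(T, B) = 0 (V(T, B) = -1*0 = 0)
V(-136, 129) - u(209, -66) = 0 - 1*209 = 0 - 209 = -209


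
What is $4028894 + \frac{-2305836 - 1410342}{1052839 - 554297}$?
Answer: $\frac{1004284578185}{249271} \approx 4.0289 \cdot 10^{6}$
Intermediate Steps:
$4028894 + \frac{-2305836 - 1410342}{1052839 - 554297} = 4028894 - \frac{3716178}{498542} = 4028894 - \frac{1858089}{249271} = \frac{1004284578185}{249271}$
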